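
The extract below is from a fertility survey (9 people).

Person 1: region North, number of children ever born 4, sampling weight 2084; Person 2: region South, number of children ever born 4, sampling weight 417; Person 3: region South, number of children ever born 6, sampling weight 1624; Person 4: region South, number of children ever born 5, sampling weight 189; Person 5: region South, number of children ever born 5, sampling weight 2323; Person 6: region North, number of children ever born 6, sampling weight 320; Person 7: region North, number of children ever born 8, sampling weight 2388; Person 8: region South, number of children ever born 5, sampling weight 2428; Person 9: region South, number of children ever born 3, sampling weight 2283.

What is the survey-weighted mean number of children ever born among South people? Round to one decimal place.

South rows: 2, 3, 4, 5, 8, 9
Weighted sum = 4×417 + 6×1624 + 5×189 + 5×2323 + 5×2428 + 3×2283
  = 1668 + 9744 + 945 + 11615 + 12140 + 6849 = 42961
Sum of weights = 417 + 1624 + 189 + 2323 + 2428 + 2283 = 9264
Weighted mean = 42961 / 9264 = 4.6374136

4.6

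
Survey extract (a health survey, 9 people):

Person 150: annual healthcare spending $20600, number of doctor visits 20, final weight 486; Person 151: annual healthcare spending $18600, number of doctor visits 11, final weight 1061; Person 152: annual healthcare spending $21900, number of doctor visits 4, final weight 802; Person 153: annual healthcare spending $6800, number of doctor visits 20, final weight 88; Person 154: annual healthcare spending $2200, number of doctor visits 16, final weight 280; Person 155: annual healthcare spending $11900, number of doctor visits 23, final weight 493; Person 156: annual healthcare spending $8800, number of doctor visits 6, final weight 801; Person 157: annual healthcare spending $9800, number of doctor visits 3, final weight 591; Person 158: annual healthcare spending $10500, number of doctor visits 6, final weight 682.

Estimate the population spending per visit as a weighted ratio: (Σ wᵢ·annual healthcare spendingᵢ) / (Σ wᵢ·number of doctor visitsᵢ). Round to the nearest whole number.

Σ wᵢ·y = 20600×486 + 18600×1061 + 21900×802 + 6800×88 + 2200×280 + 11900×493 + 8800×801 + 9800×591 + 10500×682
  = 10011600 + 19734600 + 17563800 + 598400 + 616000 + 5866700 + 7048800 + 5791800 + 7161000 = 74392700
Σ wᵢ·x = 20×486 + 11×1061 + 4×802 + 20×88 + 16×280 + 23×493 + 6×801 + 3×591 + 6×682
  = 9720 + 11671 + 3208 + 1760 + 4480 + 11339 + 4806 + 1773 + 4092 = 52849
Ratio = 74392700 / 52849 = 1407.6463

1408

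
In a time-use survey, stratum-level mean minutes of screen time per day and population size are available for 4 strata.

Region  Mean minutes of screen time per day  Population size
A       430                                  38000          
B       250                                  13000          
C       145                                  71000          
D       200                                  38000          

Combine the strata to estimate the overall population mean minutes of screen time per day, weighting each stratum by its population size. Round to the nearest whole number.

234

Σ Nₕ·x̄ₕ = 430×38000 + 250×13000 + 145×71000 + 200×38000
  = 16340000 + 3250000 + 10295000 + 7600000 = 37485000
Σ Nₕ = 160000
Overall mean = 37485000 / 160000 = 234.28125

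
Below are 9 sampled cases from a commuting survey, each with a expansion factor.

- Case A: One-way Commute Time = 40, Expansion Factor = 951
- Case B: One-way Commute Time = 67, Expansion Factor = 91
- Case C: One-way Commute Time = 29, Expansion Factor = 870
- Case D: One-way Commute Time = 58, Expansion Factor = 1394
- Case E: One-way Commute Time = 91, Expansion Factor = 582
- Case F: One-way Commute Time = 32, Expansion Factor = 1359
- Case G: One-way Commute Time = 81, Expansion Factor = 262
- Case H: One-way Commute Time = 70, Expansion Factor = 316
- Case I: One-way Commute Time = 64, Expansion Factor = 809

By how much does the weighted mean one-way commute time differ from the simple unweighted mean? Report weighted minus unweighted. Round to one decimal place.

Unweighted sum = 40 + 67 + 29 + 58 + 91 + 32 + 81 + 70 + 64 = 532
Unweighted mean = 532 / 9 = 59.111111
Weighted sum = 40×951 + 67×91 + 29×870 + 58×1394 + 91×582 + 32×1359 + 81×262 + 70×316 + 64×809
  = 341787
Sum of weights = 951 + 91 + 870 + 1394 + 582 + 1359 + 262 + 316 + 809 = 6634
Weighted mean = 341787 / 6634 = 51.5205
Difference (weighted minus unweighted) = -7.5906107

-7.6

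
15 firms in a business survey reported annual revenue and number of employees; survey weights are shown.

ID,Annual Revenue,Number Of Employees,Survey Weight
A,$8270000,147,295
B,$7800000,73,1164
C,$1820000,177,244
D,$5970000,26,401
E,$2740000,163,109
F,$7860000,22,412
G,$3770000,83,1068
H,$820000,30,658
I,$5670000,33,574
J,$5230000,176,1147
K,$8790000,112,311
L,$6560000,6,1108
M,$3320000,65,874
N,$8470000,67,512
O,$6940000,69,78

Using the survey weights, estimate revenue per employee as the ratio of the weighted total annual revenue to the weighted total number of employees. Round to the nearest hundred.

Σ wᵢ·y = 49495000000
Σ wᵢ·x = 675956
Ratio = 49495000000 / 675956 = 73222.222

73200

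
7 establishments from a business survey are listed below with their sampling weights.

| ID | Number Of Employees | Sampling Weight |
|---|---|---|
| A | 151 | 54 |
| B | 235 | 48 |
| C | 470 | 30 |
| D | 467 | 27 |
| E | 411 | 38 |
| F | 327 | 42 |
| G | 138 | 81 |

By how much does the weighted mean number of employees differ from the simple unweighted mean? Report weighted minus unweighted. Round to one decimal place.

-43.3

Unweighted sum = 151 + 235 + 470 + 467 + 411 + 327 + 138 = 2199
Unweighted mean = 2199 / 7 = 314.14286
Weighted sum = 151×54 + 235×48 + 470×30 + 467×27 + 411×38 + 327×42 + 138×81
  = 8154 + 11280 + 14100 + 12609 + 15618 + 13734 + 11178 = 86673
Sum of weights = 54 + 48 + 30 + 27 + 38 + 42 + 81 = 320
Weighted mean = 86673 / 320 = 270.85312
Difference (weighted minus unweighted) = -43.289732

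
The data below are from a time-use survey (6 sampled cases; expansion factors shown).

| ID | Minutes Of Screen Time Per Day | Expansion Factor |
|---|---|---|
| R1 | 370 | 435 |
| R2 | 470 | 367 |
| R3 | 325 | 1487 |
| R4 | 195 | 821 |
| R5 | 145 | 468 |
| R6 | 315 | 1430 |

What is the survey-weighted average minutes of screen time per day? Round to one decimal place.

298.5

Weighted sum = 370×435 + 470×367 + 325×1487 + 195×821 + 145×468 + 315×1430
  = 1495120
Sum of weights = 435 + 367 + 1487 + 821 + 468 + 1430 = 5008
Weighted mean = 1495120 / 5008 = 298.54633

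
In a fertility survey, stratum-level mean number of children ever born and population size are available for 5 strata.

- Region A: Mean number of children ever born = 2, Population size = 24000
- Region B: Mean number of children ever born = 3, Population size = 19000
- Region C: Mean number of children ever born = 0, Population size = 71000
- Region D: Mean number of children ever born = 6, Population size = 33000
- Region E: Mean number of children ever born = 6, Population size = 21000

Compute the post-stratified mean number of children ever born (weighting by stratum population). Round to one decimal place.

Σ Nₕ·x̄ₕ = 2×24000 + 3×19000 + 0×71000 + 6×33000 + 6×21000
  = 48000 + 57000 + 0 + 198000 + 126000 = 429000
Σ Nₕ = 24000 + 19000 + 71000 + 33000 + 21000 = 168000
Overall mean = 429000 / 168000 = 2.5535714

2.6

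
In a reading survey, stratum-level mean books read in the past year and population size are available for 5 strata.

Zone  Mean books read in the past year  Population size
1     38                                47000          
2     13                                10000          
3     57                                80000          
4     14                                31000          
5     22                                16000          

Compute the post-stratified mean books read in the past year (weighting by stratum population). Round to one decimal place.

Σ Nₕ·x̄ₕ = 38×47000 + 13×10000 + 57×80000 + 14×31000 + 22×16000
  = 1786000 + 130000 + 4560000 + 434000 + 352000 = 7262000
Σ Nₕ = 47000 + 10000 + 80000 + 31000 + 16000 = 184000
Overall mean = 7262000 / 184000 = 39.467391

39.5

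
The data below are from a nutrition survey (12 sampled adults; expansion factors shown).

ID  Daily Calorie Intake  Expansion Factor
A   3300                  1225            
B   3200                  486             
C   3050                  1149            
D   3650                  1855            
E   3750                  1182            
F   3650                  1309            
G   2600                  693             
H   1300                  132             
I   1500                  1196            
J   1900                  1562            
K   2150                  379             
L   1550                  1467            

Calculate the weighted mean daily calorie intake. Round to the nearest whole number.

2763

Weighted sum = 3300×1225 + 3200×486 + 3050×1149 + 3650×1855 + 3750×1182 + 3650×1309 + 2600×693 + 1300×132 + 1500×1196 + 1900×1562 + 2150×379 + 1550×1467
  = 34907150
Sum of weights = 12635
Weighted mean = 34907150 / 12635 = 2762.7345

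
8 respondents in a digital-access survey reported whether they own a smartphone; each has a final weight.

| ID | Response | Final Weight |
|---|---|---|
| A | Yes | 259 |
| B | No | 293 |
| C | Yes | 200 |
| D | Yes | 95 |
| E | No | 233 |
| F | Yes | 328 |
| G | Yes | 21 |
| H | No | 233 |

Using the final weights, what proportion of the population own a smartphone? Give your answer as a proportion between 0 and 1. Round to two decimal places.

Sum of weights for 'Yes' = 259 + 200 + 95 + 328 + 21 = 903
Total weight = 259 + 293 + 200 + 95 + 233 + 328 + 21 + 233 = 1662
Weighted proportion = 903 / 1662 = 0.5433213

0.54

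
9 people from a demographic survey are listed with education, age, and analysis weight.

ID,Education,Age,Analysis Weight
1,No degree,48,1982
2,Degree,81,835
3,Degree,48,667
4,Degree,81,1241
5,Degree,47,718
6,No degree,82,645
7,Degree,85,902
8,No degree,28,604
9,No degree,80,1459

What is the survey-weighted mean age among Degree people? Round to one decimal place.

Degree rows: 2, 3, 4, 5, 7
Weighted sum = 81×835 + 48×667 + 81×1241 + 47×718 + 85×902
  = 310588
Sum of weights = 835 + 667 + 1241 + 718 + 902 = 4363
Weighted mean = 310588 / 4363 = 71.186798

71.2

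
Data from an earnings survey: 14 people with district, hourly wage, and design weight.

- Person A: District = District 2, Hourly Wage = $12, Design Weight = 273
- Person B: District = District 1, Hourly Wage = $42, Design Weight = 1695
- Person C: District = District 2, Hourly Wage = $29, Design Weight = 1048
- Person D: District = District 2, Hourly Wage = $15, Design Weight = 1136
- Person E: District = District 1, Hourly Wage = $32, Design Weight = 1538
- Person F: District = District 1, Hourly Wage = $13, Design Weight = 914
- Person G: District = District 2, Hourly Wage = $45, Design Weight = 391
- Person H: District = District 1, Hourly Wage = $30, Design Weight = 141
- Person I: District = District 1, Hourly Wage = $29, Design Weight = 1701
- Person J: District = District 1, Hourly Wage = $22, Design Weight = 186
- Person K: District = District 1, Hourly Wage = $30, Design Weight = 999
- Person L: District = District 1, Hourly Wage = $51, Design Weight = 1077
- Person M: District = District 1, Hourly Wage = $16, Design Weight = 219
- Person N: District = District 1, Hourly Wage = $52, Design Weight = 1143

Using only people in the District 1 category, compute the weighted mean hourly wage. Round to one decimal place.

35.1

District 1 rows: B, E, F, H, I, J, K, L, M, N
Weighted sum = 42×1695 + 32×1538 + 13×914 + 30×141 + 29×1701 + 22×186 + 30×999 + 51×1077 + 16×219 + 52×1143
  = 337776
Sum of weights = 1695 + 1538 + 914 + 141 + 1701 + 186 + 999 + 1077 + 219 + 1143 = 9613
Weighted mean = 337776 / 9613 = 35.137418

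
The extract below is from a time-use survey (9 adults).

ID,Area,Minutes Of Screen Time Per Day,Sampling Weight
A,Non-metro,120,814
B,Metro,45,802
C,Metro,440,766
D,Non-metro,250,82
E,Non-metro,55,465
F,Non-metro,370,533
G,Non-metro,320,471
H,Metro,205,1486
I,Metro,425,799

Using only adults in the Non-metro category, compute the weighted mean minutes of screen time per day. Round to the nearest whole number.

208

Non-metro rows: A, D, E, F, G
Weighted sum = 120×814 + 250×82 + 55×465 + 370×533 + 320×471
  = 97680 + 20500 + 25575 + 197210 + 150720 = 491685
Sum of weights = 814 + 82 + 465 + 533 + 471 = 2365
Weighted mean = 491685 / 2365 = 207.90063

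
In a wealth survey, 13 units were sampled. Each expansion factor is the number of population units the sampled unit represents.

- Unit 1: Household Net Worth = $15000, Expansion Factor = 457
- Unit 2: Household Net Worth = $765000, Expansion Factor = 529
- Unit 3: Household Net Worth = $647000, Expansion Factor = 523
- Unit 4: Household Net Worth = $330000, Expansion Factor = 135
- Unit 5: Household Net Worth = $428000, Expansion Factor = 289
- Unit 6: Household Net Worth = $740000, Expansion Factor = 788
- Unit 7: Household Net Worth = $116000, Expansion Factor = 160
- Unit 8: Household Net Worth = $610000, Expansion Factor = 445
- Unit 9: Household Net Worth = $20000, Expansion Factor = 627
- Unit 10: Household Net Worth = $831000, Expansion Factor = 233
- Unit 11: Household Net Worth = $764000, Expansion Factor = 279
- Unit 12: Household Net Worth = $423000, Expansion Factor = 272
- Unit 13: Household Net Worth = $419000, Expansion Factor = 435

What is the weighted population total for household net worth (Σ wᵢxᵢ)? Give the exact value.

Weighted total = 2507933000

2507933000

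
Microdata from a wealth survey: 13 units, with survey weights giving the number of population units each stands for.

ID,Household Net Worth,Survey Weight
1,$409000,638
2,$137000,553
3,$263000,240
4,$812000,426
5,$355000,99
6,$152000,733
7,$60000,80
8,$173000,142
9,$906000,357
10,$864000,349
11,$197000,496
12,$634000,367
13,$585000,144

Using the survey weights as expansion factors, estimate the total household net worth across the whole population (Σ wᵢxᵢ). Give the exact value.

1961270000

Weighted total = 1961270000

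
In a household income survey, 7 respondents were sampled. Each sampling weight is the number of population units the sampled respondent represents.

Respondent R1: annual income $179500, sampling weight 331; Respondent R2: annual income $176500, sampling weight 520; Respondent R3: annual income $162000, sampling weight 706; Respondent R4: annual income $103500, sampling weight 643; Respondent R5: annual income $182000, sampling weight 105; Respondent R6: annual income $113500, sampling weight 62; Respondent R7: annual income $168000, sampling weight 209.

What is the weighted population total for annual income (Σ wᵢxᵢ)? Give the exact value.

Weighted total = 393376000

393376000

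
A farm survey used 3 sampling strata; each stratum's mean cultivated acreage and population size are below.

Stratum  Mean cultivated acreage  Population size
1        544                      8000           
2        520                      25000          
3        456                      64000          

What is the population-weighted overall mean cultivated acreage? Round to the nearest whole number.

480

Σ Nₕ·x̄ₕ = 544×8000 + 520×25000 + 456×64000
  = 4352000 + 13000000 + 29184000 = 46536000
Σ Nₕ = 8000 + 25000 + 64000 = 97000
Overall mean = 46536000 / 97000 = 479.75258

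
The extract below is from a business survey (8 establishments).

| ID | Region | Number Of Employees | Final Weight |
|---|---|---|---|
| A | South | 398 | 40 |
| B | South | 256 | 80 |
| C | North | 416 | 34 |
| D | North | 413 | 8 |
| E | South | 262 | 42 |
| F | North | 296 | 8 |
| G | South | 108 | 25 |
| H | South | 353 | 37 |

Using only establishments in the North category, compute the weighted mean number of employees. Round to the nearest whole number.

396

North rows: C, D, F
Weighted sum = 416×34 + 413×8 + 296×8
  = 14144 + 3304 + 2368 = 19816
Sum of weights = 34 + 8 + 8 = 50
Weighted mean = 19816 / 50 = 396.32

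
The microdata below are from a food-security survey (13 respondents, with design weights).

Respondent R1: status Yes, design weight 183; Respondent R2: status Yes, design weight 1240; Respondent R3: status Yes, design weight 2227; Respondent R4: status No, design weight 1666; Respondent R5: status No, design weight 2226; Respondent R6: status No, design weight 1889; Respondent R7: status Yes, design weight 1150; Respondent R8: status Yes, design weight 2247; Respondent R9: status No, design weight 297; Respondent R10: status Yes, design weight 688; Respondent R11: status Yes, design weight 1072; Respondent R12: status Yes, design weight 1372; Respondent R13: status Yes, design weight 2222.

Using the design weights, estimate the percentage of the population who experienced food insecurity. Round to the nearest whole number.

67

Sum of weights for 'Yes' = 183 + 1240 + 2227 + 1150 + 2247 + 688 + 1072 + 1372 + 2222 = 12401
Total weight = 18479
Weighted proportion = 12401 / 18479 = 0.6710861 → 67.10861%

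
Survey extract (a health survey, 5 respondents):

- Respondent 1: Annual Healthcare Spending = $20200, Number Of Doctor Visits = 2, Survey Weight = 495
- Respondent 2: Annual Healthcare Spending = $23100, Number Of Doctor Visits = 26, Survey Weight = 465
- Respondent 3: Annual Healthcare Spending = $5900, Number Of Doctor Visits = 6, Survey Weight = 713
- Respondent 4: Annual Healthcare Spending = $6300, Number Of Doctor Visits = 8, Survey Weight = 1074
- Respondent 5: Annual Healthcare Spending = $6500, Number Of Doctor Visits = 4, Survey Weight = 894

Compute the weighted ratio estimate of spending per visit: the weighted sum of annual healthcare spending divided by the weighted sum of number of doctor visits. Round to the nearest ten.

Σ wᵢ·y = 37524400
Σ wᵢ·x = 2×495 + 26×465 + 6×713 + 8×1074 + 4×894
  = 29526
Ratio = 37524400 / 29526 = 1270.8934

1270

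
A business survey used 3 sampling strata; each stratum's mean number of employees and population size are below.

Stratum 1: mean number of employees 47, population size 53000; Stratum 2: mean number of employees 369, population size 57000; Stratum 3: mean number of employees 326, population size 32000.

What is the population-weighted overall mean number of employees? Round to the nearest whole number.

239

Σ Nₕ·x̄ₕ = 33956000
Σ Nₕ = 53000 + 57000 + 32000 = 142000
Overall mean = 33956000 / 142000 = 239.12676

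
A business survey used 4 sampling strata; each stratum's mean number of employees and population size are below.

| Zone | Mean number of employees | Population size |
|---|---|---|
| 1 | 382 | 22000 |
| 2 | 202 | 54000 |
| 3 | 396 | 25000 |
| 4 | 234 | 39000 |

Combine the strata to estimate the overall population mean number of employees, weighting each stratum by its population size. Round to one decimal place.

273.8

Σ Nₕ·x̄ₕ = 382×22000 + 202×54000 + 396×25000 + 234×39000
  = 8404000 + 10908000 + 9900000 + 9126000 = 38338000
Σ Nₕ = 140000
Overall mean = 38338000 / 140000 = 273.84286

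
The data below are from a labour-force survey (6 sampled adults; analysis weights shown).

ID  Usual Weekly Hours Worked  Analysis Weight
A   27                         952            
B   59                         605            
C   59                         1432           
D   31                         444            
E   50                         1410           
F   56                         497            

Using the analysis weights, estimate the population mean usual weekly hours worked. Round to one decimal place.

Weighted sum = 27×952 + 59×605 + 59×1432 + 31×444 + 50×1410 + 56×497
  = 25704 + 35695 + 84488 + 13764 + 70500 + 27832 = 257983
Sum of weights = 5340
Weighted mean = 257983 / 5340 = 48.311423

48.3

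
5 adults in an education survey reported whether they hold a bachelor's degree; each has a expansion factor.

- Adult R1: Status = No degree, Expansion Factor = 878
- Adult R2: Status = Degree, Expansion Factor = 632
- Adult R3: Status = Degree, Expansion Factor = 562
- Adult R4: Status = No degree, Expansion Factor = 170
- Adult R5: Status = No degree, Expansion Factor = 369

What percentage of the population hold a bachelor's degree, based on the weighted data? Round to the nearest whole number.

46

Sum of weights for 'Degree' = 632 + 562 = 1194
Total weight = 2611
Weighted proportion = 1194 / 2611 = 0.45729606 → 45.729606%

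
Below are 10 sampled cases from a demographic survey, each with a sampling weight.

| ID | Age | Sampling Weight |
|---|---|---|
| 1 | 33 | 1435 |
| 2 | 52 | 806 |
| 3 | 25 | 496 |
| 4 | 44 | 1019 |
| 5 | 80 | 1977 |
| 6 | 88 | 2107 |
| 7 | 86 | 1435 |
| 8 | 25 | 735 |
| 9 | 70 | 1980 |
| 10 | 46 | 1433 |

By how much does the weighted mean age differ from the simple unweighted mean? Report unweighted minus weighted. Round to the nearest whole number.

-7

Unweighted sum = 549
Unweighted mean = 549 / 10 = 54.9
Weighted sum = 33×1435 + 52×806 + 25×496 + 44×1019 + 80×1977 + 88×2107 + 86×1435 + 25×735 + 70×1980 + 46×1433
  = 47355 + 41912 + 12400 + 44836 + 158160 + 185416 + 123410 + 18375 + 138600 + 65918 = 836382
Sum of weights = 1435 + 806 + 496 + 1019 + 1977 + 2107 + 1435 + 735 + 1980 + 1433 = 13423
Weighted mean = 836382 / 13423 = 62.309618
Difference (unweighted minus weighted) = -7.4096178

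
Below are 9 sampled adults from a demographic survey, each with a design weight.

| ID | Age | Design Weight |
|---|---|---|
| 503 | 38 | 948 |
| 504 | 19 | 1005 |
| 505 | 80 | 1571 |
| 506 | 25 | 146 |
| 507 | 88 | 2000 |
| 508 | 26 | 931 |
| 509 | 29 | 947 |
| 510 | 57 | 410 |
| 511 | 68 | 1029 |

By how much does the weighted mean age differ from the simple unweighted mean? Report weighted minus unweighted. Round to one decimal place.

Unweighted sum = 38 + 19 + 80 + 25 + 88 + 26 + 29 + 57 + 68 = 430
Unweighted mean = 430 / 9 = 47.777778
Weighted sum = 38×948 + 19×1005 + 80×1571 + 25×146 + 88×2000 + 26×931 + 29×947 + 57×410 + 68×1029
  = 36024 + 19095 + 125680 + 3650 + 176000 + 24206 + 27463 + 23370 + 69972 = 505460
Sum of weights = 948 + 1005 + 1571 + 146 + 2000 + 931 + 947 + 410 + 1029 = 8987
Weighted mean = 505460 / 8987 = 56.243463
Difference (weighted minus unweighted) = 8.465685

8.5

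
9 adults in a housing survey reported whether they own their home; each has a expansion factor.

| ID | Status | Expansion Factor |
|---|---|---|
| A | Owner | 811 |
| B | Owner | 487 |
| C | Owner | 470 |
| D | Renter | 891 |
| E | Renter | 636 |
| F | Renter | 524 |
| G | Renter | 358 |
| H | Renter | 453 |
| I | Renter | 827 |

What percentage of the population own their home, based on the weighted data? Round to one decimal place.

32.4

Sum of weights for 'Owner' = 811 + 487 + 470 = 1768
Total weight = 811 + 487 + 470 + 891 + 636 + 524 + 358 + 453 + 827 = 5457
Weighted proportion = 1768 / 5457 = 0.32398754 → 32.398754%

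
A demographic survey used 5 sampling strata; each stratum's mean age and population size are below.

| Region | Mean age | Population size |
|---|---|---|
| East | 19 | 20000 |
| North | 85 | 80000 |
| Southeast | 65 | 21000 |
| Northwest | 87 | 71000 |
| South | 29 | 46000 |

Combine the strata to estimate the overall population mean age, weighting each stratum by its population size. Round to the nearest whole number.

67

Σ Nₕ·x̄ₕ = 19×20000 + 85×80000 + 65×21000 + 87×71000 + 29×46000
  = 380000 + 6800000 + 1365000 + 6177000 + 1334000 = 16056000
Σ Nₕ = 20000 + 80000 + 21000 + 71000 + 46000 = 238000
Overall mean = 16056000 / 238000 = 67.462185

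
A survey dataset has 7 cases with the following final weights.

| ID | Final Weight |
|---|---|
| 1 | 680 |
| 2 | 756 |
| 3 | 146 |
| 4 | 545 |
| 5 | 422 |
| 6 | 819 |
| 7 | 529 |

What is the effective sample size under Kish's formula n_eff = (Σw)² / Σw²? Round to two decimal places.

Σ wᵢ = 680 + 756 + 146 + 545 + 422 + 819 + 529 = 3897
Σ wᵢ² = 462400 + 571536 + 21316 + 297025 + 178084 + 670761 + 279841 = 2480963
n_eff = 3897² / 2480963 = 15186609 / 2480963 = 6.1212557

6.12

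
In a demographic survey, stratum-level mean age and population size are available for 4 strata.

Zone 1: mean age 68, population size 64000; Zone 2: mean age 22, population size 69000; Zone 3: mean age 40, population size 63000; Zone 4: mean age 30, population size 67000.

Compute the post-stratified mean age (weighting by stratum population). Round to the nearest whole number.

40

Σ Nₕ·x̄ₕ = 68×64000 + 22×69000 + 40×63000 + 30×67000
  = 4352000 + 1518000 + 2520000 + 2010000 = 10400000
Σ Nₕ = 64000 + 69000 + 63000 + 67000 = 263000
Overall mean = 10400000 / 263000 = 39.543726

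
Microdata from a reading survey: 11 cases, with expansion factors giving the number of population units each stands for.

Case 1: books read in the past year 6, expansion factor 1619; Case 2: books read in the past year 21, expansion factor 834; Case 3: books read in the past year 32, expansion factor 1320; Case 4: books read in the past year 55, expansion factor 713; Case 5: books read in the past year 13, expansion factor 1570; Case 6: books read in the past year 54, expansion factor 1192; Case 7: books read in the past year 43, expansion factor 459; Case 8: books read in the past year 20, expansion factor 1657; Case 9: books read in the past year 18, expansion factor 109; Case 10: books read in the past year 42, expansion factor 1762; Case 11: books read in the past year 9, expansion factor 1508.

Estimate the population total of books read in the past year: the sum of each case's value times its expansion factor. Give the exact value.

Weighted total = 335876

335876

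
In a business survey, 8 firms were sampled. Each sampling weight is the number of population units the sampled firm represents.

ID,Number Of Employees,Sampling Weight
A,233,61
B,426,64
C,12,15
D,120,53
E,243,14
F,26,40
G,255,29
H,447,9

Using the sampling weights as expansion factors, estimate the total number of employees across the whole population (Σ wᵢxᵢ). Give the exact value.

63877

Weighted total = 233×61 + 426×64 + 12×15 + 120×53 + 243×14 + 26×40 + 255×29 + 447×9
  = 14213 + 27264 + 180 + 6360 + 3402 + 1040 + 7395 + 4023 = 63877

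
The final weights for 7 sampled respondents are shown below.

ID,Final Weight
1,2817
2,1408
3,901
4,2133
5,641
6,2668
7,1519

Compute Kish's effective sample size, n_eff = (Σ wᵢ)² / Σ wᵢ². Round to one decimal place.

5.8

Σ wᵢ = 2817 + 1408 + 901 + 2133 + 641 + 2668 + 1519 = 12087
Σ wᵢ² = 7935489 + 1982464 + 811801 + 4549689 + 410881 + 7118224 + 2307361 = 25115909
n_eff = 12087² / 25115909 = 146095569 / 25115909 = 5.8168537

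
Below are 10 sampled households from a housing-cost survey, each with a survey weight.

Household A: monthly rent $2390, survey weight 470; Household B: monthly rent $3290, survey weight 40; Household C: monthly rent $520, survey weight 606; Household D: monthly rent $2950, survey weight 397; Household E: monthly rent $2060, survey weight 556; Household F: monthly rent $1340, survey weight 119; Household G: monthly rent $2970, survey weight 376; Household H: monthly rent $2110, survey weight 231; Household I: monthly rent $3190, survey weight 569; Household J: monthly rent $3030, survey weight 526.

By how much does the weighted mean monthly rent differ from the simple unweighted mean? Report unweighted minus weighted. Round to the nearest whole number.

56

Unweighted sum = 2390 + 3290 + 520 + 2950 + 2060 + 1340 + 2970 + 2110 + 3190 + 3030 = 23850
Unweighted mean = 23850 / 10 = 2385
Weighted sum = 2390×470 + 3290×40 + 520×606 + 2950×397 + 2060×556 + 1340×119 + 2970×376 + 2110×231 + 3190×569 + 3030×526
  = 1123300 + 131600 + 315120 + 1171150 + 1145360 + 159460 + 1116720 + 487410 + 1815110 + 1593780 = 9059010
Sum of weights = 470 + 40 + 606 + 397 + 556 + 119 + 376 + 231 + 569 + 526 = 3890
Weighted mean = 9059010 / 3890 = 2328.7943
Difference (unweighted minus weighted) = 56.205656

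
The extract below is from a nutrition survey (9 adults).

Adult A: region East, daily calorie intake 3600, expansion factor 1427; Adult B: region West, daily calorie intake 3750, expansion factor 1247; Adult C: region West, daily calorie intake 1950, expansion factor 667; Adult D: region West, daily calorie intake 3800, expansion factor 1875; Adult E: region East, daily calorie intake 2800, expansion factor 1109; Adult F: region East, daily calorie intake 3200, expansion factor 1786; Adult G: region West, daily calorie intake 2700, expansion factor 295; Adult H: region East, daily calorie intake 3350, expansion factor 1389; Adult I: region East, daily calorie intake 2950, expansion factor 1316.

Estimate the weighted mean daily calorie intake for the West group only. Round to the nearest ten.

3400

West rows: B, C, D, G
Weighted sum = 13898400
Sum of weights = 1247 + 667 + 1875 + 295 = 4084
Weighted mean = 13898400 / 4084 = 3403.1342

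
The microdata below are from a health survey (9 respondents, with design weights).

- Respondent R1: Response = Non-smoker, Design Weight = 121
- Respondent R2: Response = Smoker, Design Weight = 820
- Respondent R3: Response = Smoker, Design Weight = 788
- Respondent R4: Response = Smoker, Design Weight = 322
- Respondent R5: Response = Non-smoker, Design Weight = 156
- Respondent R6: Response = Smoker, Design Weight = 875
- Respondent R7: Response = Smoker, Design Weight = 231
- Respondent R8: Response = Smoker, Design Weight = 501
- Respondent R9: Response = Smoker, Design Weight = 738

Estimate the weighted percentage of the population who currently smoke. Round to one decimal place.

Sum of weights for 'Smoker' = 820 + 788 + 322 + 875 + 231 + 501 + 738 = 4275
Total weight = 121 + 820 + 788 + 322 + 156 + 875 + 231 + 501 + 738 = 4552
Weighted proportion = 4275 / 4552 = 0.93914763 → 93.914763%

93.9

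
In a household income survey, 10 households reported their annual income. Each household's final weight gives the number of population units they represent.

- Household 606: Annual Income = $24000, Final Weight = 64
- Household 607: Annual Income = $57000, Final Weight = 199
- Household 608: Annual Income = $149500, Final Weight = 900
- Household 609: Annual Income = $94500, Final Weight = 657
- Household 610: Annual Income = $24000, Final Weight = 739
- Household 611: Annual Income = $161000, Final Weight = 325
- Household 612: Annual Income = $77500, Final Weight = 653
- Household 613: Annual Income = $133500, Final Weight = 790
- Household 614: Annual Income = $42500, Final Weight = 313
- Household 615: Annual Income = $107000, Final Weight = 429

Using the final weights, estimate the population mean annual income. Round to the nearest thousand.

Weighted sum = 24000×64 + 57000×199 + 149500×900 + 94500×657 + 24000×739 + 161000×325 + 77500×653 + 133500×790 + 42500×313 + 107000×429
  = 494854500
Sum of weights = 64 + 199 + 900 + 657 + 739 + 325 + 653 + 790 + 313 + 429 = 5069
Weighted mean = 494854500 / 5069 = 97623.693

98000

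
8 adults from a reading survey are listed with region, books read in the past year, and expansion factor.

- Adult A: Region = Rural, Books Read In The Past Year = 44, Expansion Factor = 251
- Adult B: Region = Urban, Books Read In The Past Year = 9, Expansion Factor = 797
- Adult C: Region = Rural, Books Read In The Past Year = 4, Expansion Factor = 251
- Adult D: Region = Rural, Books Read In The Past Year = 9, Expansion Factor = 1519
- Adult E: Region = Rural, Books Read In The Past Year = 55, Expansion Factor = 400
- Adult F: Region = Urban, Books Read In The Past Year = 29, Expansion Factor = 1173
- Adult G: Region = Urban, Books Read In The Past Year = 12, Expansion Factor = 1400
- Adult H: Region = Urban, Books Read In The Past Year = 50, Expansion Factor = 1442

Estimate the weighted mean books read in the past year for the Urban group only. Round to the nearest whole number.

27

Urban rows: B, F, G, H
Weighted sum = 9×797 + 29×1173 + 12×1400 + 50×1442
  = 7173 + 34017 + 16800 + 72100 = 130090
Sum of weights = 4812
Weighted mean = 130090 / 4812 = 27.034497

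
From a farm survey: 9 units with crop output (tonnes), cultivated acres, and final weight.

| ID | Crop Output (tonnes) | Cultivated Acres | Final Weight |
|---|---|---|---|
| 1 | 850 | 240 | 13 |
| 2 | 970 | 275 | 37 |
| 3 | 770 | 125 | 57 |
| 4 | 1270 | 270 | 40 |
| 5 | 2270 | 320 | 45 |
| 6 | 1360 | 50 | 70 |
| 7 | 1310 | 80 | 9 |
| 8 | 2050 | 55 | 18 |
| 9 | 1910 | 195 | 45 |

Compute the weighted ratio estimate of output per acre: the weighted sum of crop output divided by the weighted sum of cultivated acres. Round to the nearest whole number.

8

Σ wᵢ·y = 473620
Σ wᵢ·x = 240×13 + 275×37 + 125×57 + 270×40 + 320×45 + 50×70 + 80×9 + 55×18 + 195×45
  = 59605
Ratio = 473620 / 59605 = 7.9459777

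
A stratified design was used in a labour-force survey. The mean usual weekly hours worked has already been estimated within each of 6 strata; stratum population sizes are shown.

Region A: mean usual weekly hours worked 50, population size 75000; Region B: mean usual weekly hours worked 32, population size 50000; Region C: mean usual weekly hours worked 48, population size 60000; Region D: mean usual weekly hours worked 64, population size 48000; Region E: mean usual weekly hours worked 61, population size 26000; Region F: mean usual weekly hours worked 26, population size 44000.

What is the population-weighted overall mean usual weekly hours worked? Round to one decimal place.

Σ Nₕ·x̄ₕ = 14032000
Σ Nₕ = 75000 + 50000 + 60000 + 48000 + 26000 + 44000 = 303000
Overall mean = 14032000 / 303000 = 46.310231

46.3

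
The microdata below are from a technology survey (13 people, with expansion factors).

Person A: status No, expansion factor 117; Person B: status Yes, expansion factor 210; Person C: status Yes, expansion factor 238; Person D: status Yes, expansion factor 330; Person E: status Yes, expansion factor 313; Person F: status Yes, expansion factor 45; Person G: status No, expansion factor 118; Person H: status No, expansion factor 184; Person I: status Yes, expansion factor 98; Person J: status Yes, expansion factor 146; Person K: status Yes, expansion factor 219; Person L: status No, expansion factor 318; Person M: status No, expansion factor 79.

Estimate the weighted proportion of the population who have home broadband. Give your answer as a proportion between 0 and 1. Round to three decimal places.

0.662

Sum of weights for 'Yes' = 210 + 238 + 330 + 313 + 45 + 98 + 146 + 219 = 1599
Total weight = 2415
Weighted proportion = 1599 / 2415 = 0.6621118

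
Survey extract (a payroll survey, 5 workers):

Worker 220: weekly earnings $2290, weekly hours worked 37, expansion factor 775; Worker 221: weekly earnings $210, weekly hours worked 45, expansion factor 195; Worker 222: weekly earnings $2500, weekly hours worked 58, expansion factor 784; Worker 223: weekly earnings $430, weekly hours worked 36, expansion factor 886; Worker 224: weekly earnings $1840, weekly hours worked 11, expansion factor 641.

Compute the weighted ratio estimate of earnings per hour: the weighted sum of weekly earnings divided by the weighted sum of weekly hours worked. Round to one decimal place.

43.8

Σ wᵢ·y = 2290×775 + 210×195 + 2500×784 + 430×886 + 1840×641
  = 1774750 + 40950 + 1960000 + 380980 + 1179440 = 5336120
Σ wᵢ·x = 37×775 + 45×195 + 58×784 + 36×886 + 11×641
  = 28675 + 8775 + 45472 + 31896 + 7051 = 121869
Ratio = 5336120 / 121869 = 43.785704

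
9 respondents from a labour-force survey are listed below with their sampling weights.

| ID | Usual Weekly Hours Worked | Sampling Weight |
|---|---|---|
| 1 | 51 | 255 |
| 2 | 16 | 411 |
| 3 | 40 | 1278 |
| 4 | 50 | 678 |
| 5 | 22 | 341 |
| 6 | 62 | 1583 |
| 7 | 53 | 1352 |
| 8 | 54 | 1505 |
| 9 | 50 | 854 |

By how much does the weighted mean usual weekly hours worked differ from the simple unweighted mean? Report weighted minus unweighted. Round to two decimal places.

Unweighted sum = 398
Unweighted mean = 398 / 9 = 44.222222
Weighted sum = 51×255 + 16×411 + 40×1278 + 50×678 + 22×341 + 62×1583 + 53×1352 + 54×1505 + 50×854
  = 13005 + 6576 + 51120 + 33900 + 7502 + 98146 + 71656 + 81270 + 42700 = 405875
Sum of weights = 255 + 411 + 1278 + 678 + 341 + 1583 + 1352 + 1505 + 854 = 8257
Weighted mean = 405875 / 8257 = 49.155262
Difference (weighted minus unweighted) = 4.93304

4.93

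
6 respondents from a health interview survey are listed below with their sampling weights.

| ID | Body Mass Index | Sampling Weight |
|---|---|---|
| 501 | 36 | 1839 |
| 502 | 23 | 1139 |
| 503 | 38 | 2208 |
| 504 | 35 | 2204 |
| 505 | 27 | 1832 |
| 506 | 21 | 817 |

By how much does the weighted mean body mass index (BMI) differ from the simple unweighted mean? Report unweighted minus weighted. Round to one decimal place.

Unweighted sum = 36 + 23 + 38 + 35 + 27 + 21 = 180
Unweighted mean = 180 / 6 = 30
Weighted sum = 36×1839 + 23×1139 + 38×2208 + 35×2204 + 27×1832 + 21×817
  = 66204 + 26197 + 83904 + 77140 + 49464 + 17157 = 320066
Sum of weights = 10039
Weighted mean = 320066 / 10039 = 31.882259
Difference (unweighted minus weighted) = -1.8822592

-1.9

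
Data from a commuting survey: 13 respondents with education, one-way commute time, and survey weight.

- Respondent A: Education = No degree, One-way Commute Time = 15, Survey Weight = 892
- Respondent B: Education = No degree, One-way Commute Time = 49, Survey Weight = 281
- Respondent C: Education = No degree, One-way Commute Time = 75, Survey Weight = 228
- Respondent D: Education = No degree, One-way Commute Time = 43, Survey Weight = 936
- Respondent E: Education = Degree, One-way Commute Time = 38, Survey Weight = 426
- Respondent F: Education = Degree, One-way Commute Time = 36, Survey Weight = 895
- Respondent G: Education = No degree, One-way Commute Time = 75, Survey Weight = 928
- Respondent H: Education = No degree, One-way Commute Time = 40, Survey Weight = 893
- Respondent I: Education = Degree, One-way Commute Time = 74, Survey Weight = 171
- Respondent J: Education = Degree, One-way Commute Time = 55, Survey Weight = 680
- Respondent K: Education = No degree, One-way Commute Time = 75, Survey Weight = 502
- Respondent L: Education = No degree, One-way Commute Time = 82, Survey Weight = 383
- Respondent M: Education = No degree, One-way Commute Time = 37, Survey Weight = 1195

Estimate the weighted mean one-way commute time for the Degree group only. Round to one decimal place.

Degree rows: E, F, I, J
Weighted sum = 38×426 + 36×895 + 74×171 + 55×680
  = 16188 + 32220 + 12654 + 37400 = 98462
Sum of weights = 426 + 895 + 171 + 680 = 2172
Weighted mean = 98462 / 2172 = 45.332413

45.3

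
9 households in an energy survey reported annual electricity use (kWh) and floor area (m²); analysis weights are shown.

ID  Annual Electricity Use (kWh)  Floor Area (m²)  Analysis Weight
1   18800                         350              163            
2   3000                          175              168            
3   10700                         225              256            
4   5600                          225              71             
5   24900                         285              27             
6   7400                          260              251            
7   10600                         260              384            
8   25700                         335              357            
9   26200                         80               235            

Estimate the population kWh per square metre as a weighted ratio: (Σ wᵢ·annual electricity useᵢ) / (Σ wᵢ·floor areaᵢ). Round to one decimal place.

60.8

Σ wᵢ·y = 28637200
Σ wᵢ·x = 471215
Ratio = 28637200 / 471215 = 60.773108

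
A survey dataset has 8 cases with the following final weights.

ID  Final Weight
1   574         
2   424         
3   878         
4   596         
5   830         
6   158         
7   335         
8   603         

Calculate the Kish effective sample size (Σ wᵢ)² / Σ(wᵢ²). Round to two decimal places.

Σ wᵢ = 574 + 424 + 878 + 596 + 830 + 158 + 335 + 603 = 4398
Σ wᵢ² = 329476 + 179776 + 770884 + 355216 + 688900 + 24964 + 112225 + 363609 = 2825050
n_eff = 4398² / 2825050 = 19342404 / 2825050 = 6.8467475

6.85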